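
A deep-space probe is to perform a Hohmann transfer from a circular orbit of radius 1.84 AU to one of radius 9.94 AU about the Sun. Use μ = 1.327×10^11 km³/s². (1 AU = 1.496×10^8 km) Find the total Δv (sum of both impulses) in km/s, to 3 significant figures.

In km: r₁ = 1.84 × 1.496×10^8 = 2.75264×10^8 km; r₂ = 9.94 × 1.496×10^8 = 1.487024×10^9 km.
The Hohmann ellipse has a_t = (r₁ + r₂)/2 = 8.81144×10^8 km.
At r₁ the circular-orbit speed is v₁ = √(μ/r₁) = 21.956 km/s.
Transfer-orbit speed at r₁ (v² = μ(2/r − 1/a)): v_p = √[μ(2/r₁ − 1/a_t)] = 28.523 km/s.
First burn Δv₁ = |v_p − v₁| = 6.567 km/s.
At r₂, v₂ = √(μ/r₂) = 9.447 km/s.
Transfer-orbit speed at r₂: v_a = √[μ(2/r₂ − 1/a_t)] = 5.280 km/s.
Second burn Δv₂ = |v₂ − v_a| = 4.167 km/s.
Total Δv = Δv₁ + Δv₂ = 10.73 km/s.

Δv = 10.7 km/s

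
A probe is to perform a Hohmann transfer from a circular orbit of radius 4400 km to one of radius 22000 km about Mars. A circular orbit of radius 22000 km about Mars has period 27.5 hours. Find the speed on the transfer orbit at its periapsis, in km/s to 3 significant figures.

From Kepler's third law T² = 4π²r³/μ at r = 22000 km, T = 27.5 hours = 27.5 × 3600 s = 99000 s: μ = 4π²r³/T² = 42890.1 km³/s².
The Hohmann ellipse has a_t = (r₁ + r₂)/2 = 13200 km.
At periapsis, r = 4400 km.
From the vis-viva equation, v = √[μ(2/r − 1/a_t)] = 4.031 km/s.

v = 4.03 km/s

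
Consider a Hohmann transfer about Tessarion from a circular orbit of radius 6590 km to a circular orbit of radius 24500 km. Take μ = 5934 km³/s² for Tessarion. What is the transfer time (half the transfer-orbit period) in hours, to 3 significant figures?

Semi-major axis of the transfer orbit: a_t = (6590 + 24500)/2 = 15545 km.
Half the transfer-orbit period gives t = π√(a_t³/μ) = 79040 s.
Converting: 79040 s ÷ 3600 s/hour = 22.0 hours.

t = 22.0 hours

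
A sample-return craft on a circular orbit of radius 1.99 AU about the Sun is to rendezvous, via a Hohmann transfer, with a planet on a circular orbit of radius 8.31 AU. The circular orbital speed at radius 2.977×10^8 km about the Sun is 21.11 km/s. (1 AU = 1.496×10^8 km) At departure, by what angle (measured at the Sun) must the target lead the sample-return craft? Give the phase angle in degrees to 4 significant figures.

From the circular-orbit relation v² = μ/r at r = 2.977×10^8 km: μ = v²r = (21.11)² × 2.977×10^8 = 1.32665×10^11 km³/s².
In km: r₁ = 1.99 × 1.496×10^8 = 2.97704×10^8 km; r₂ = 8.31 × 1.496×10^8 = 1.243176×10^9 km.
Transfer-ellipse semi-major axis a_t = (r₁ + r₂)/2 = (2.97704×10^8 + 1.243176×10^9)/2 = 7.7044×10^8 km.
Transfer time t = π√(a_t³/μ) = 1.8445×10^8 s.
The target's mean motion on its circular orbit is ω₂ = √(μ/r₂³) = 8.3096×10^-9 rad/s.
Angle swept by the target during transfer: ω₂·t = 1.5327 rad = 87.82°.
Arrival is 180° from departure on the ellipse, so φ = 180° − 87.82° = 92.18°.

φ = 92.18°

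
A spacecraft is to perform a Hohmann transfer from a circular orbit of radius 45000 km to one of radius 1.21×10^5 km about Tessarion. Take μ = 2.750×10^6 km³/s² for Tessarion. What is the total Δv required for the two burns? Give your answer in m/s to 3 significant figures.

Semi-major axis of the transfer orbit: a_t = (45000 + 1.210×10^5)/2 = 83000 km.
At r₁ the circular-orbit speed is v₁ = √(μ/r₁) = 7.8174 km/s.
Transfer-orbit speed at r₁ (vis-viva): v_p = √[μ(2/r₁ − 1/a_t)] = 9.4387 km/s.
First burn Δv₁ = |v_p − v₁| = 1.621 km/s.
Circular speed at r₂: v₂ = √(μ/r₂) = 4.767 km/s.
Transfer-orbit speed at r₂: v_a = √[μ(2/r₂ − 1/a_t)] = 3.510 km/s.
Second burn Δv₂ = |v₂ − v_a| = 1.257 km/s.
Δv = Δv₁ + Δv₂ = 1.621 + 1.257 = 2.878 km/s.

Δv = 2880 m/s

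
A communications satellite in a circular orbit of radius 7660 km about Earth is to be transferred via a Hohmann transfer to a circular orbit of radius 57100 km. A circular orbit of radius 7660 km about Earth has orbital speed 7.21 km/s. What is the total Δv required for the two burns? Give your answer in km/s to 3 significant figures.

From the circular-orbit relation v² = μ/r at r = 7660 km: μ = v²r = (7.21)² × 7660 = 3.98198×10^5 km³/s².
The Hohmann ellipse has a_t = (r₁ + r₂)/2 = 32380 km.
At r₁ the circular-orbit speed is v₁ = √(μ/r₁) = 7.2100 km/s.
Transfer-orbit speed at r₁ (v² = μ(2/r − 1/a)): v_p = √[μ(2/r₁ − 1/a_t)] = 9.5745 km/s.
First burn Δv₁ = |v_p − v₁| = 2.3645 km/s.
Circular speed at r₂: v₂ = √(μ/r₂) = 2.6408 km/s.
Transfer-orbit speed at r₂: v_a = √[μ(2/r₂ − 1/a_t)] = 1.2844 km/s.
Second burn Δv₂ = |v₂ − v_a| = 1.3564 km/s.
Total Δv = Δv₁ + Δv₂ = 3.721 km/s.

Δv = 3.72 km/s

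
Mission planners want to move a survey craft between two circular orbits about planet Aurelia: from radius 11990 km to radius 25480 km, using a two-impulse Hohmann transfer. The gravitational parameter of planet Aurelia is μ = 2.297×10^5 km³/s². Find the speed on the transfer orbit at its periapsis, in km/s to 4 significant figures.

v = 5.104 km/s

Transfer-ellipse semi-major axis a_t = (r₁ + r₂)/2 = (11990 + 25480)/2 = 18735 km.
At periapsis, r = 11990 km.
Vis-viva: v = √[μ(2/r − 1/a_t)] = √[2.297×10^5 × (2/11990 − 1/18735)] = 5.104 km/s.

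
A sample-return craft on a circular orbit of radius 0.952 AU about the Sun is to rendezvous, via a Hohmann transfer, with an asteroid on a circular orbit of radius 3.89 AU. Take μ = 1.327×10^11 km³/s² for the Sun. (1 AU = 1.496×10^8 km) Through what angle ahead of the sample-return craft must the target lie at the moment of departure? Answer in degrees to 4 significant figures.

φ = 91.62°

In km: r₁ = 0.952 × 1.496×10^8 = 1.424192×10^8 km; r₂ = 3.89 × 1.496×10^8 = 5.81944×10^8 km.
Semi-major axis of the transfer orbit: a_t = (1.424192×10^8 + 5.81944×10^8)/2 = 3.621816×10^8 km.
Transfer time t = π√(a_t³/μ) = 5.944×10^7 s.
The target's mean motion on its circular orbit is ω₂ = √(μ/r₂³) = 2.595×10^-8 rad/s.
Angle swept by the target during transfer: ω₂·t = 1.5425 rad = 88.38°.
The sample-return craft traverses 180° on the transfer ellipse, so the target must lead by 180° − 88.38° = 91.62°.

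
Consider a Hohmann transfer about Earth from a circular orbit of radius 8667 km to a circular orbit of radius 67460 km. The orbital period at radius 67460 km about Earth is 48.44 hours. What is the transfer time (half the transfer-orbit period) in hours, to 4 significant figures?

t = 10.27 hours

From Kepler's third law T² = 4π²r³/μ at r = 67460 km, T = 48.44 hours = 48.44 × 3600 s = 1.74384×10^5 s: μ = 4π²r³/T² = 3.98552×10^5 km³/s².
Transfer-ellipse semi-major axis a_t = (r₁ + r₂)/2 = (8667 + 67460)/2 = 38063.5 km.
Transfer time t = π√(a_t³/μ) = π√((38063.5)³ / 3.98552×10^5) = 36955 s.
Converting: 36955 s ÷ 3600 s/hour = 10.27 hours.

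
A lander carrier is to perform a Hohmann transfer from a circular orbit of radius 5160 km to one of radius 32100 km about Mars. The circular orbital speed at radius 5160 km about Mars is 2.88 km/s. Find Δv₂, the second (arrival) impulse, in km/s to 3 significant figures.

Δv₂ = 0.547 km/s

From the circular-orbit relation v² = μ/r at r = 5160 km: μ = v²r = (2.88)² × 5160 = 42799.1 km³/s².
The Hohmann ellipse has a_t = (r₁ + r₂)/2 = 18630 km.
Circular speed at r = 32100 km: v_c = √(μ/r) = 1.1547 km/s.
Transfer-orbit speed at the same r (vis-viva, a = a_t): v_t = √[μ(2/r − 1/a_t)] = 0.60769 km/s.
Δv₂ = |v_t − v_c| = |0.60769 − 1.1547| = 0.5470 km/s.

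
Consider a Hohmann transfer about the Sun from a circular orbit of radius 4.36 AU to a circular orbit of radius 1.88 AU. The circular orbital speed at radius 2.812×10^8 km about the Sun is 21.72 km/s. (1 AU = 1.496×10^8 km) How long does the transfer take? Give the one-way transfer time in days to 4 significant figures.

t = 1007 days

From the circular-orbit relation v² = μ/r at r = 2.812×10^8 km: μ = v²r = (21.72)² × 2.812×10^8 = 1.32658×10^11 km³/s².
In km: r₁ = 4.36 × 1.496×10^8 = 6.52256×10^8 km; r₂ = 1.88 × 1.496×10^8 = 2.81248×10^8 km.
Transfer-ellipse semi-major axis a_t = (r₁ + r₂)/2 = (6.52256×10^8 + 2.81248×10^8)/2 = 4.66752×10^8 km.
By Kepler's third law the transfer-orbit period is T = 2π√(a_t³/μ), so t = T/2 = 8.698×10^7 s.
Converting: 8.698×10^7 s ÷ 86400 s/day = 1007 days.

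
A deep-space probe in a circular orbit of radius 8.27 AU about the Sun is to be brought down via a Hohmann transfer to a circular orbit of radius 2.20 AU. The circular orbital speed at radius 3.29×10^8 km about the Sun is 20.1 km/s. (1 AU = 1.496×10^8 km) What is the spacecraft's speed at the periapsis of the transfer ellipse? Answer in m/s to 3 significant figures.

From the circular-orbit relation v² = μ/r at r = 3.29×10^8 km: μ = v²r = (20.1)² × 3.29×10^8 = 1.32919×10^11 km³/s².
In km: r₁ = 8.27 × 1.496×10^8 = 1.237192×10^9 km; r₂ = 2.20 × 1.496×10^8 = 3.2912×10^8 km.
The Hohmann ellipse has a_t = (r₁ + r₂)/2 = 7.83156×10^8 km.
The periapsis of the transfer ellipse is at r = 3.2912×10^8 km.
Applying v² = μ(2/r − 1/a_t): v = 25.26 km/s.

v = 25300 m/s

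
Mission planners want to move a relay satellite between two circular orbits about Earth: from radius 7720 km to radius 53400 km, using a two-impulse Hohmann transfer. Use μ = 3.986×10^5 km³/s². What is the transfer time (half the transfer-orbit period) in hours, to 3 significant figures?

t = 7.38 hours

Transfer-ellipse semi-major axis a_t = (r₁ + r₂)/2 = (7720 + 53400)/2 = 30560 km.
By Kepler's third law the transfer-orbit period is T = 2π√(a_t³/μ), so t = T/2 = 26580 s.
Converting: 26580 s ÷ 3600 s/hour = 7.38 hours.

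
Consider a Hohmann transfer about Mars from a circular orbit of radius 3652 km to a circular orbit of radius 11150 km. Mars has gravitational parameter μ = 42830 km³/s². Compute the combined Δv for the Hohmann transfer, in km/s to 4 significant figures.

Δv = 1.362 km/s

The Hohmann ellipse has a_t = (r₁ + r₂)/2 = 7401 km.
At r₁ the circular-orbit speed is v₁ = √(μ/r₁) = 3.4246 km/s.
Transfer-orbit speed at r₁ (v² = μ(2/r − 1/a)): v_p = √[μ(2/r₁ − 1/a_t)] = 4.2034 km/s.
First burn Δv₁ = |v_p − v₁| = 0.7788 km/s.
At r₂, v₂ = √(μ/r₂) = 1.959912 km/s.
Transfer-orbit speed at r₂: v_a = √[μ(2/r₂ − 1/a_t)] = 1.376755 km/s.
Second burn Δv₂ = |v₂ − v_a| = 0.5832 km/s.
Δv = Δv₁ + Δv₂ = 0.7788 + 0.5832 = 1.362 km/s.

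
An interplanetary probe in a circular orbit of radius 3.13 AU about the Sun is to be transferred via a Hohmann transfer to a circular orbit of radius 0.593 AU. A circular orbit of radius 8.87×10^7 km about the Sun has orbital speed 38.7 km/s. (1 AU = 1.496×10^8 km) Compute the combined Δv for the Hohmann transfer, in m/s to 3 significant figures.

Δv = 18800 m/s

From the circular-orbit relation v² = μ/r at r = 8.87×10^7 km: μ = v²r = (38.7)² × 8.87×10^7 = 1.32845×10^11 km³/s².
In km: r₁ = 3.13 × 1.496×10^8 = 4.68248×10^8 km; r₂ = 0.593 × 1.496×10^8 = 8.87128×10^7 km.
Transfer-ellipse semi-major axis a_t = (r₁ + r₂)/2 = (4.68248×10^8 + 8.87128×10^7)/2 = 2.784804×10^8 km.
At r₁ the circular-orbit speed is v₁ = √(μ/r₁) = 16.844 km/s.
Transfer-orbit speed at r₁ (v² = μ(2/r − 1/a)): v_a = √[μ(2/r₁ − 1/a_t)] = 9.5067 km/s.
First burn Δv₁ = |v_a − v₁| = 7.337 km/s.
At r₂, v₂ = √(μ/r₂) = 38.70 km/s.
Transfer-orbit speed at r₂: v_p = √[μ(2/r₂ − 1/a_t)] = 50.18 km/s.
Second burn Δv₂ = |v₂ − v_p| = 11.48 km/s.
Total Δv = Δv₁ + Δv₂ = 18.82 km/s.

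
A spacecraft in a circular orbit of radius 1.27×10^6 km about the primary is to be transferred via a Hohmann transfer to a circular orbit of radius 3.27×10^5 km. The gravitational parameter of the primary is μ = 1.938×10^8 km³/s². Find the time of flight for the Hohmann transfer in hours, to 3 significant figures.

Semi-major axis of the transfer orbit: a_t = (1.270×10^6 + 3.270×10^5)/2 = 7.985×10^5 km.
By Kepler's third law the transfer-orbit period is T = 2π√(a_t³/μ), so t = T/2 = 1.610×10^5 s.
Converting: 1.610×10^5 s ÷ 3600 s/hour = 44.7 hours.

t = 44.7 hours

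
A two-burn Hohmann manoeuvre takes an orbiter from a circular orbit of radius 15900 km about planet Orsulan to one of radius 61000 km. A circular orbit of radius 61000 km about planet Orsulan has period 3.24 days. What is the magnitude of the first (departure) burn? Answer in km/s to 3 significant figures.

Δv₁ = 0.696 km/s

From Kepler's third law T² = 4π²r³/μ at r = 61000 km, T = 3.24 days = 3.24 × 86400 s = 2.79936×10^5 s: μ = 4π²r³/T² = 1.14349×10^5 km³/s².
Transfer-ellipse semi-major axis a_t = (r₁ + r₂)/2 = (15900 + 61000)/2 = 38450 km.
On the circular orbit at r = 15900 km, v_c = √(μ/r) = 2.6817 km/s.
Transfer-orbit speed at the same r (vis-viva, a = a_t): v_t = √[μ(2/r − 1/a_t)] = 3.3778 km/s.
Δv₁ = |v_t − v_c| = |3.3778 − 2.6817| = 0.6961 km/s.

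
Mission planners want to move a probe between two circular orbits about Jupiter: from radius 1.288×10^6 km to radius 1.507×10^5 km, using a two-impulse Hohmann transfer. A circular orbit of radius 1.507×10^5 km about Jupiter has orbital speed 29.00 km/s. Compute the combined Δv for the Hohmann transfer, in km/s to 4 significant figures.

From the circular-orbit relation v² = μ/r at r = 1.507×10^5 km: μ = v²r = (29.00)² × 1.507×10^5 = 1.26739×10^8 km³/s².
The Hohmann ellipse has a_t = (r₁ + r₂)/2 = 7.1935×10^5 km.
Circular speed at r₁: v₁ = √(μ/r₁) = √(1.26739×10^8/1.288×10^6) = 9.9197 km/s.
Transfer-orbit speed at r₁ (vis-viva equation): v_a = √[μ(2/r₁ − 1/a_t)] = 4.5403 km/s.
First burn Δv₁ = |v_a − v₁| = 5.379 km/s.
Circular speed at r₂: v₂ = √(μ/r₂) = 29.000 km/s.
Transfer-orbit speed at r₂: v_p = √[μ(2/r₂ − 1/a_t)] = 38.805 km/s.
Second burn Δv₂ = |v₂ − v_p| = 9.805 km/s.
Total Δv = Δv₁ + Δv₂ = 15.18 km/s.

Δv = 15.18 km/s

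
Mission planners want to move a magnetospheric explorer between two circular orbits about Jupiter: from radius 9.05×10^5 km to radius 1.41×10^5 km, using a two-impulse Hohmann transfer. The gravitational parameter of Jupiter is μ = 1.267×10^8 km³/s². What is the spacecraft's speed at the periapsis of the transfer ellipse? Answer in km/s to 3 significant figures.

The Hohmann ellipse has a_t = (r₁ + r₂)/2 = 5.230×10^5 km.
At periapsis, r = 1.410×10^5 km.
From the vis-viva equation, v = √[μ(2/r − 1/a_t)] = 39.43 km/s.

v = 39.4 km/s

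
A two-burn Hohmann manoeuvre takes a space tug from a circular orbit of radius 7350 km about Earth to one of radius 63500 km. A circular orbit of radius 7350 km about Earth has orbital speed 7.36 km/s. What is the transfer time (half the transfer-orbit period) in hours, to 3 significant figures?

t = 9.22 hours

From the circular-orbit relation v² = μ/r at r = 7350 km: μ = v²r = (7.36)² × 7350 = 3.98147×10^5 km³/s².
Semi-major axis of the transfer orbit: a_t = (7350 + 63500)/2 = 35425 km.
Half the transfer-orbit period gives t = π√(a_t³/μ) = 33200 s.
Converting: 33200 s ÷ 3600 s/hour = 9.22 hours.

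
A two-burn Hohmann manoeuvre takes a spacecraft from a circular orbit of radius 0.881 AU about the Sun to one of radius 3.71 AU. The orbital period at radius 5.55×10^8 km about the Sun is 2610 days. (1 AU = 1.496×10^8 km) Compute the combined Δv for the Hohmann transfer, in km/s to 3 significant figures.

Δv = 14.5 km/s

From Kepler's third law T² = 4π²r³/μ at r = 5.55×10^8 km, T = 2610 days = 2610 × 86400 s = 2.25504×10^8 s: μ = 4π²r³/T² = 1.32718×10^11 km³/s².
In km: r₁ = 0.881 × 1.496×10^8 = 1.317976×10^8 km; r₂ = 3.71 × 1.496×10^8 = 5.55016×10^8 km.
Semi-major axis of the transfer orbit: a_t = (1.317976×10^8 + 5.55016×10^8)/2 = 3.434068×10^8 km.
Circular speed at r₁: v₁ = √(μ/r₁) = √(1.32718×10^11/1.317976×10^8) = 31.733 km/s.
On the transfer ellipse at r₁, vis-viva gives v_p = √[μ(2/r₁ − 1/a_t)] = 40.342 km/s.
First burn Δv₁ = |v_p − v₁| = 8.609 km/s.
At r₂, v₂ = √(μ/r₂) = 15.464 km/s.
Transfer-orbit speed at r₂: v_a = √[μ(2/r₂ − 1/a_t)] = 9.5799 km/s.
Second burn Δv₂ = |v₂ − v_a| = 5.884 km/s.
Total Δv = Δv₁ + Δv₂ = 14.49 km/s.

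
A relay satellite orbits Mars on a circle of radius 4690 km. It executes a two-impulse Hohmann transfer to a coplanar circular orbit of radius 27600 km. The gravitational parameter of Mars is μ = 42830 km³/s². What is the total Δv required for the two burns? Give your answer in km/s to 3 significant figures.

Δv = 1.50 km/s

Semi-major axis of the transfer orbit: a_t = (4690 + 27600)/2 = 16145 km.
At r₁ the circular-orbit speed is v₁ = √(μ/r₁) = 3.021952 km/s.
On the transfer ellipse at r₁, v² = μ(2/r − 1/a) gives v_p = √[μ(2/r₁ − 1/a_t)] = 3.951146 km/s.
First burn Δv₁ = |v_p − v₁| = 0.929194 km/s.
At r₂, v₂ = √(μ/r₂) = 1.2457173 km/s.
Transfer-orbit speed at r₂: v_a = √[μ(2/r₂ − 1/a_t)] = 0.67140859 km/s.
Second burn Δv₂ = |v₂ − v_a| = 0.574309 km/s.
Total Δv = Δv₁ + Δv₂ = 1.504 km/s.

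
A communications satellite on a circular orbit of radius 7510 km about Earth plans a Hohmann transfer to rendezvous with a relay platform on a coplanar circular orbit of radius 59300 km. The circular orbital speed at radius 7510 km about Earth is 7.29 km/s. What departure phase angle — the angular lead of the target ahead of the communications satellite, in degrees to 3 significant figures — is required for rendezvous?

From the circular-orbit relation v² = μ/r at r = 7510 km: μ = v²r = (7.29)² × 7510 = 3.99112×10^5 km³/s².
Semi-major axis of the transfer orbit: a_t = (7510 + 59300)/2 = 33405 km.
The half-period of the transfer ellipse is t = π√(a_t³/μ) = 30361.25 s.
The target's mean motion on its circular orbit is ω₂ = √(μ/r₂³) = 4.374873×10^-5 rad/s.
Angle swept by the target during transfer: ω₂·t = 1.32827 rad = 76.10°.
Arrival is 180° from departure on the ellipse, so φ = 180° − 76.10° = 104°.

φ = 104°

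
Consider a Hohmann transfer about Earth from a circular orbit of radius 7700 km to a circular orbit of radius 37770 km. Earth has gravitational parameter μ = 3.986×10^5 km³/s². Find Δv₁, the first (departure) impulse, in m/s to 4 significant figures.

Δv₁ = 2079 m/s

Semi-major axis of the transfer orbit: a_t = (7700 + 37770)/2 = 22735 km.
On the circular orbit at r = 7700 km, v_c = √(μ/r) = 7.195 km/s.
Vis-viva on the transfer ellipse at r = 7700 km gives v_t = √[μ(2/r − 1/a_t)] = 9.274 km/s.
Δv₁ = |v_t − v_c| = |9.274 − 7.195| = 2.079 km/s.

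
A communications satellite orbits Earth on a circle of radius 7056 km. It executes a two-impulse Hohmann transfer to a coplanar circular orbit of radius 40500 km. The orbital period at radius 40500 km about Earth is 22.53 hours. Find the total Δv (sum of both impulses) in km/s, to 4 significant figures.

From Kepler's third law T² = 4π²r³/μ at r = 40500 km, T = 22.53 hours = 22.53 × 3600 s = 81108 s: μ = 4π²r³/T² = 3.98655×10^5 km³/s².
The Hohmann ellipse has a_t = (r₁ + r₂)/2 = 23778 km.
At r₁ the circular-orbit speed is v₁ = √(μ/r₁) = 7.5165651 km/s.
Transfer-orbit speed at r₁ (vis-viva): v_p = √[μ(2/r₁ − 1/a_t)] = 9.8097802 km/s.
First burn Δv₁ = |v_p − v₁| = 2.29322 km/s.
Circular speed at r₂: v₂ = √(μ/r₂) = 3.13741 km/s.
Transfer-orbit speed at r₂: v_a = √[μ(2/r₂ − 1/a_t)] = 1.70908 km/s.
Second burn Δv₂ = |v₂ − v_a| = 1.42833 km/s.
Δv = Δv₁ + Δv₂ = 2.29322 + 1.42833 = 3.722 km/s.

Δv = 3.722 km/s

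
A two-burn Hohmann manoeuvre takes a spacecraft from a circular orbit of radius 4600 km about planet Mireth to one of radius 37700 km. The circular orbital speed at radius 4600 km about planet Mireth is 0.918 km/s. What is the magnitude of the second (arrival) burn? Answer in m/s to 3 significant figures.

Δv₂ = 171 m/s

From the circular-orbit relation v² = μ/r at r = 4600 km: μ = v²r = (0.918)² × 4600 = 3876.53 km³/s².
Semi-major axis of the transfer orbit: a_t = (4600 + 37700)/2 = 21150 km.
On the circular orbit at r = 37700 km, v_c = √(μ/r) = 0.32066 km/s.
Transfer-orbit speed at the same r (vis-viva, a = a_t): v_t = √[μ(2/r − 1/a_t)] = 0.14955 km/s.
Δv₂ = |v_t − v_c| = |0.14955 − 0.32066| = 0.1711 km/s.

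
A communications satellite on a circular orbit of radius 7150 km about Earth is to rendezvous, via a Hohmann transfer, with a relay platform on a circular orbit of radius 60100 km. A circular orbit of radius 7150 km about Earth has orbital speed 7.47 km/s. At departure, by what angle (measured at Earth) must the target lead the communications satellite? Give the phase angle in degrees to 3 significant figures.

φ = 105°

From the circular-orbit relation v² = μ/r at r = 7150 km: μ = v²r = (7.47)² × 7150 = 3.98976×10^5 km³/s².
Transfer-ellipse semi-major axis a_t = (r₁ + r₂)/2 = (7150 + 60100)/2 = 33625 km.
Transfer time t = π√(a_t³/μ) = 30667 s.
Target angular speed ω₂ = √(μ/r₂³) = 4.2871×10^-5 rad/s.
Angle swept by the target during transfer: ω₂·t = 1.3147 rad = 75.33°.
Arrival is 180° from departure on the ellipse, so φ = 180° − 75.33° = 105°.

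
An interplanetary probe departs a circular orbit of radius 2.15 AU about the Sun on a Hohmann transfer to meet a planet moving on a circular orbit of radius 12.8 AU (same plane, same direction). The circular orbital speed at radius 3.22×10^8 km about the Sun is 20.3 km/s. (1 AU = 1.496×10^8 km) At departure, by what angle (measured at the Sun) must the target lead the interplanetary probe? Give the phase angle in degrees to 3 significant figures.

φ = 99.7°

From the circular-orbit relation v² = μ/r at r = 3.22×10^8 km: μ = v²r = (20.3)² × 3.22×10^8 = 1.32693×10^11 km³/s².
In km: r₁ = 2.15 × 1.496×10^8 = 3.2164×10^8 km; r₂ = 12.8 × 1.496×10^8 = 1.91488×10^9 km.
Semi-major axis of the transfer orbit: a_t = (3.2164×10^8 + 1.91488×10^9)/2 = 1.11826×10^9 km.
The half-period of the transfer ellipse is t = π√(a_t³/μ) = 3.225×10^8 s.
Target angular speed ω₂ = √(μ/r₂³) = 4.347×10^-9 rad/s.
Angle swept by the target during transfer: ω₂·t = 1.402 rad = 80.33°.
The interplanetary probe traverses 180° on the transfer ellipse, so the target must lead by 180° − 80.33° = 99.7°.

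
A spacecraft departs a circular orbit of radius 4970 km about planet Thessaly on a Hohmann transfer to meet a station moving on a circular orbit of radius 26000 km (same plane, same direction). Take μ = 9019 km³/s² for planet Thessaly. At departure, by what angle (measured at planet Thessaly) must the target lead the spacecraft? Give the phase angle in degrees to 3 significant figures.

φ = 97.3°

The Hohmann ellipse has a_t = (r₁ + r₂)/2 = 15485 km.
The half-period of the transfer ellipse is t = π√(a_t³/μ) = 63743.733 s.
Target angular speed ω₂ = √(μ/r₂³) = 2.2652658×10^-5 rad/s.
Angle swept by the target during transfer: ω₂·t = 1.44396 rad = 82.73°.
The spacecraft traverses 180° on the transfer ellipse, so the target must lead by 180° − 82.73° = 97.3°.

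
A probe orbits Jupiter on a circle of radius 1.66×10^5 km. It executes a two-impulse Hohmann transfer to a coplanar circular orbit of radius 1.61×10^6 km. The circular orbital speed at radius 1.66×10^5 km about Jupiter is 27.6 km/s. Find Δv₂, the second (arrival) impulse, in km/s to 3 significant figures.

From the circular-orbit relation v² = μ/r at r = 1.66×10^5 km: μ = v²r = (27.6)² × 1.66×10^5 = 1.26452×10^8 km³/s².
Semi-major axis of the transfer orbit: a_t = (1.660×10^5 + 1.610×10^6)/2 = 8.880×10^5 km.
On the circular orbit at r = 1.610×10^6 km, v_c = √(μ/r) = 8.8624 km/s.
Vis-viva on the transfer ellipse at r = 1.610×10^6 km gives v_t = √[μ(2/r − 1/a_t)] = 3.8318 km/s.
Δv₂ = |v_t − v_c| = |3.8318 − 8.8624| = 5.031 km/s.

Δv₂ = 5.03 km/s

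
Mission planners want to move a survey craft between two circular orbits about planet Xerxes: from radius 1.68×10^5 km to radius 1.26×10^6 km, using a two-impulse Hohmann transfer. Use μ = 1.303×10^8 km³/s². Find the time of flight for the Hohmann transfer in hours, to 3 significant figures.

Semi-major axis of the transfer orbit: a_t = (1.680×10^5 + 1.260×10^6)/2 = 7.140×10^5 km.
By Kepler's third law the transfer-orbit period is T = 2π√(a_t³/μ), so t = T/2 = 1.660×10^5 s.
Converting: 1.660×10^5 s ÷ 3600 s/hour = 46.1 hours.

t = 46.1 hours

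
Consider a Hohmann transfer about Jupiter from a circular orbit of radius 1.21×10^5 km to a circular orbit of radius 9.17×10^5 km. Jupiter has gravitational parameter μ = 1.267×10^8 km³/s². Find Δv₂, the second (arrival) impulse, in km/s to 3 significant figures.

Transfer-ellipse semi-major axis a_t = (r₁ + r₂)/2 = (1.210×10^5 + 9.170×10^5)/2 = 5.190×10^5 km.
On the circular orbit at r = 9.170×10^5 km, v_c = √(μ/r) = 11.7545 km/s.
Vis-viva on the transfer ellipse at r = 9.170×10^5 km gives v_t = √[μ(2/r − 1/a_t)] = 5.67561 km/s.
Δv₂ = |v_t − v_c| = |5.67561 − 11.7545| = 6.079 km/s.

Δv₂ = 6.08 km/s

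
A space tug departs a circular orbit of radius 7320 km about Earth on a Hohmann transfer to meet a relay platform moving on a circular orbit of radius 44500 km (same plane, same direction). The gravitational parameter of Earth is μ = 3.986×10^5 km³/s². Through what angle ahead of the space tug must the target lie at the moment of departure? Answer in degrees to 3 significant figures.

Transfer-ellipse semi-major axis a_t = (r₁ + r₂)/2 = (7320 + 44500)/2 = 25910 km.
Transfer time t = π√(a_t³/μ) = 20753 s.
Target angular speed ω₂ = √(μ/r₂³) = 6.7256×10^-5 rad/s.
Angle swept by the target during transfer: ω₂·t = 1.3958 rad = 79.97°.
Arrival is 180° from departure on the ellipse, so φ = 180° − 79.97° = 100°.

φ = 100°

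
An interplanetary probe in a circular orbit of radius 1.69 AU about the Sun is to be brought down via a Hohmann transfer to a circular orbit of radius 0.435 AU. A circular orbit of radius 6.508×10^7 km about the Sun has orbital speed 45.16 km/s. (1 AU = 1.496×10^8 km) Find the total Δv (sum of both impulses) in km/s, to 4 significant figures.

From the circular-orbit relation v² = μ/r at r = 6.508×10^7 km: μ = v²r = (45.16)² × 6.508×10^7 = 1.32726×10^11 km³/s².
In km: r₁ = 1.69 × 1.496×10^8 = 2.52824×10^8 km; r₂ = 0.435 × 1.496×10^8 = 6.5076×10^7 km.
The Hohmann ellipse has a_t = (r₁ + r₂)/2 = 1.5895×10^8 km.
At r₁ the circular-orbit speed is v₁ = √(μ/r₁) = 22.912 km/s.
Transfer-orbit speed at r₁ (vis-viva equation): v_a = √[μ(2/r₁ − 1/a_t)] = 14.660 km/s.
First burn Δv₁ = |v_a − v₁| = 8.252 km/s.
At r₂, v₂ = √(μ/r₂) = 45.16 km/s.
Transfer-orbit speed at r₂: v_p = √[μ(2/r₂ − 1/a_t)] = 56.96 km/s.
Second burn Δv₂ = |v₂ − v_p| = 11.80 km/s.
Total Δv = Δv₁ + Δv₂ = 20.05 km/s.

Δv = 20.05 km/s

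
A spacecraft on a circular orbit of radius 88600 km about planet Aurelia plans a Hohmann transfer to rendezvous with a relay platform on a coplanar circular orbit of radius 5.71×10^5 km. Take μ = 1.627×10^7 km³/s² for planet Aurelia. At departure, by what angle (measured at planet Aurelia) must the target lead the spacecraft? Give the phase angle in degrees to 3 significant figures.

φ = 101°

The Hohmann ellipse has a_t = (r₁ + r₂)/2 = 3.298×10^5 km.
Transfer time t = π√(a_t³/μ) = 1.475×10^5 s.
The target's mean motion on its circular orbit is ω₂ = √(μ/r₂³) = 9.348×10^-6 rad/s.
Angle swept by the target during transfer: ω₂·t = 1.379 rad = 79.01°.
Arrival is 180° from departure on the ellipse, so φ = 180° − 79.01° = 101°.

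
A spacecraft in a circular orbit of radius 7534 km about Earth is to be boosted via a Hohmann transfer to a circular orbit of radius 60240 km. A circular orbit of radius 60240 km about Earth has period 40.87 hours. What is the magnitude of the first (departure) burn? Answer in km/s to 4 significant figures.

From Kepler's third law T² = 4π²r³/μ at r = 60240 km, T = 40.87 hours = 40.87 × 3600 s = 1.47132×10^5 s: μ = 4π²r³/T² = 3.98658×10^5 km³/s².
Transfer-ellipse semi-major axis a_t = (r₁ + r₂)/2 = (7534 + 60240)/2 = 33887 km.
Circular speed at r = 7534 km: v_c = √(μ/r) = 7.27424 km/s.
Vis-viva on the transfer ellipse at r = 7534 km gives v_t = √[μ(2/r − 1/a_t)] = 9.69869 km/s.
Δv₁ = |v_t − v_c| = |9.69869 − 7.27424| = 2.424 km/s.

Δv₁ = 2.424 km/s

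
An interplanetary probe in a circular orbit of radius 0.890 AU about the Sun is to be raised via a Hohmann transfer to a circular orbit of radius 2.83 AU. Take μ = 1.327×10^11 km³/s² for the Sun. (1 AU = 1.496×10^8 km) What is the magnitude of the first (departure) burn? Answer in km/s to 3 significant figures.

Δv₁ = 7.37 km/s

In km: r₁ = 0.890 × 1.496×10^8 = 1.33144×10^8 km; r₂ = 2.83 × 1.496×10^8 = 4.23368×10^8 km.
Semi-major axis of the transfer orbit: a_t = (1.33144×10^8 + 4.23368×10^8)/2 = 2.78256×10^8 km.
On the circular orbit at r = 1.33144×10^8 km, v_c = √(μ/r) = 31.570 km/s.
Vis-viva on the transfer ellipse at r = 1.33144×10^8 km gives v_t = √[μ(2/r − 1/a_t)] = 38.941 km/s.
Δv₁ = |v_t − v_c| = |38.941 − 31.570| = 7.371 km/s.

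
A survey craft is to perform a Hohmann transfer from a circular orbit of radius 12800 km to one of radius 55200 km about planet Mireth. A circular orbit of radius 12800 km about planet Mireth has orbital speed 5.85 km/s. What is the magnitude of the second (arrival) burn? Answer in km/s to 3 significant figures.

Δv₂ = 1.09 km/s

From the circular-orbit relation v² = μ/r at r = 12800 km: μ = v²r = (5.85)² × 12800 = 4.38048×10^5 km³/s².
Transfer-ellipse semi-major axis a_t = (r₁ + r₂)/2 = (12800 + 55200)/2 = 34000 km.
Circular speed at r = 55200 km: v_c = √(μ/r) = 2.817 km/s.
Vis-viva on the transfer ellipse at r = 55200 km gives v_t = √[μ(2/r − 1/a_t)] = 1.728 km/s.
Δv₂ = |v_t − v_c| = |1.728 − 2.817| = 1.089 km/s.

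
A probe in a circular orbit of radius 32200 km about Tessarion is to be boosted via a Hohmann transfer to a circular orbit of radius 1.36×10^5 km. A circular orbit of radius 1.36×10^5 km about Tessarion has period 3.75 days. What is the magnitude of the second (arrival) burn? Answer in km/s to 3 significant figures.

From Kepler's third law T² = 4π²r³/μ at r = 1.36×10^5 km, T = 3.75 days = 3.75 × 86400 s = 3.240×10^5 s: μ = 4π²r³/T² = 9.45990×10^5 km³/s².
Semi-major axis of the transfer orbit: a_t = (32200 + 1.360×10^5)/2 = 84100 km.
Circular speed at r = 1.360×10^5 km: v_c = √(μ/r) = 2.637 km/s.
Transfer-orbit speed at the same r (vis-viva, a = a_t): v_t = √[μ(2/r − 1/a_t)] = 1.632 km/s.
Δv₂ = |v_t − v_c| = |1.632 − 2.637| = 1.005 km/s.

Δv₂ = 1.01 km/s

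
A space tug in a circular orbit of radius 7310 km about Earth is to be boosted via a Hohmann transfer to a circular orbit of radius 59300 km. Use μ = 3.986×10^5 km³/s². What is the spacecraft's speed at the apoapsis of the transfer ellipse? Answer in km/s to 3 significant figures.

v = 1.21 km/s

Transfer-ellipse semi-major axis a_t = (r₁ + r₂)/2 = (7310 + 59300)/2 = 33305 km.
The apoapsis of the transfer ellipse is at r = 59300 km.
Vis-viva: v = √[μ(2/r − 1/a_t)] = √[3.986×10^5 × (2/59300 − 1/33305)] = 1.215 km/s.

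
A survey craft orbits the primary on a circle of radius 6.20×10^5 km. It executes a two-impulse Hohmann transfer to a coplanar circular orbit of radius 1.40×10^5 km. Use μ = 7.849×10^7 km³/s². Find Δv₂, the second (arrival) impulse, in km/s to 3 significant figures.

Δv₂ = 6.57 km/s

Transfer-ellipse semi-major axis a_t = (r₁ + r₂)/2 = (6.200×10^5 + 1.400×10^5)/2 = 3.800×10^5 km.
On the circular orbit at r = 1.400×10^5 km, v_c = √(μ/r) = 23.678 km/s.
Vis-viva on the transfer ellipse at r = 1.400×10^5 km gives v_t = √[μ(2/r − 1/a_t)] = 30.245 km/s.
Δv₂ = |v_t − v_c| = |30.245 − 23.678| = 6.567 km/s.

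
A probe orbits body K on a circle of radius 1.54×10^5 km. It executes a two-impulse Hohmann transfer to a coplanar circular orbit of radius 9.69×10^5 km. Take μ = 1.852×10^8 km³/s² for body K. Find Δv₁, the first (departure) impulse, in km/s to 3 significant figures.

The Hohmann ellipse has a_t = (r₁ + r₂)/2 = 5.615×10^5 km.
On the circular orbit at r = 1.540×10^5 km, v_c = √(μ/r) = 34.68 km/s.
Transfer-orbit speed at the same r (vis-viva, a = a_t): v_t = √[μ(2/r − 1/a_t)] = 45.56 km/s.
Δv₁ = |v_t − v_c| = |45.56 − 34.68| = 10.88 km/s.

Δv₁ = 10.9 km/s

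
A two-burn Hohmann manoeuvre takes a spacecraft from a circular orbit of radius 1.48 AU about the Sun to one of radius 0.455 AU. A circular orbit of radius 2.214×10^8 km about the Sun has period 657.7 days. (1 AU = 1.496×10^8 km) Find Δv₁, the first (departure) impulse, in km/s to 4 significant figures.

Δv₁ = 7.692 km/s

From Kepler's third law T² = 4π²r³/μ at r = 2.214×10^8 km, T = 657.7 days = 657.7 × 86400 s = 5.682528×10^7 s: μ = 4π²r³/T² = 1.32681×10^11 km³/s².
In km: r₁ = 1.48 × 1.496×10^8 = 2.21408×10^8 km; r₂ = 0.455 × 1.496×10^8 = 6.8068×10^7 km.
The Hohmann ellipse has a_t = (r₁ + r₂)/2 = 1.44738×10^8 km.
Circular speed at r = 2.21408×10^8 km: v_c = √(μ/r) = 24.480 km/s.
Transfer-orbit speed at the same r (vis-viva, a = a_t): v_t = √[μ(2/r − 1/a_t)] = 16.788 km/s.
Δv₁ = |v_t − v_c| = |16.788 − 24.480| = 7.692 km/s.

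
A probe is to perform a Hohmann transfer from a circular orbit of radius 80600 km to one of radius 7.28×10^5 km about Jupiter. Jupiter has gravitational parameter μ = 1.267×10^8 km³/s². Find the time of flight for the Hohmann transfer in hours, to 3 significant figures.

t = 19.9 hours

Transfer-ellipse semi-major axis a_t = (r₁ + r₂)/2 = (80600 + 7.280×10^5)/2 = 4.043×10^5 km.
Half the transfer-orbit period gives t = π√(a_t³/μ) = 71750 s.
Converting: 71750 s ÷ 3600 s/hour = 19.9 hours.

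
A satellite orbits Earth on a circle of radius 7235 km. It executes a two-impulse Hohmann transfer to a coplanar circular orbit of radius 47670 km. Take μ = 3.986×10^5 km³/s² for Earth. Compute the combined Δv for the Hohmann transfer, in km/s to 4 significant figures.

Transfer-ellipse semi-major axis a_t = (r₁ + r₂)/2 = (7235 + 47670)/2 = 27452.5 km.
Circular speed at r₁: v₁ = √(μ/r₁) = √(3.986×10^5/7235) = 7.42249 km/s.
On the transfer ellipse at r₁, vis-viva equation gives v_p = √[μ(2/r₁ − 1/a_t)] = 9.78095 km/s.
First burn Δv₁ = |v_p − v₁| = 2.3585 km/s.
At r₂, v₂ = √(μ/r₂) = 2.8917 km/s.
Transfer-orbit speed at r₂: v_a = √[μ(2/r₂ − 1/a_t)] = 1.4845 km/s.
Second burn Δv₂ = |v₂ − v_a| = 1.4072 km/s.
Total Δv = Δv₁ + Δv₂ = 3.766 km/s.

Δv = 3.766 km/s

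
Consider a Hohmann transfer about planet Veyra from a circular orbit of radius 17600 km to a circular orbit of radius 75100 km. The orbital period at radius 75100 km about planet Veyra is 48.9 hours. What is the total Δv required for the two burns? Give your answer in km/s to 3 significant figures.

Δv = 2.54 km/s

From Kepler's third law T² = 4π²r³/μ at r = 75100 km, T = 48.9 hours = 48.9 × 3600 s = 1.7604×10^5 s: μ = 4π²r³/T² = 5.39581×10^5 km³/s².
The Hohmann ellipse has a_t = (r₁ + r₂)/2 = 46350 km.
Circular speed at r₁: v₁ = √(μ/r₁) = √(5.39581×10^5/17600) = 5.537 km/s.
On the transfer ellipse at r₁, v² = μ(2/r − 1/a) gives v_p = √[μ(2/r₁ − 1/a_t)] = 7.048 km/s.
First burn Δv₁ = |v_p − v₁| = 1.511 km/s.
At r₂, v₂ = √(μ/r₂) = 2.6805 km/s.
Transfer-orbit speed at r₂: v_a = √[μ(2/r₂ − 1/a_t)] = 1.6517 km/s.
Second burn Δv₂ = |v₂ − v_a| = 1.029 km/s.
Δv = Δv₁ + Δv₂ = 1.511 + 1.029 = 2.540 km/s.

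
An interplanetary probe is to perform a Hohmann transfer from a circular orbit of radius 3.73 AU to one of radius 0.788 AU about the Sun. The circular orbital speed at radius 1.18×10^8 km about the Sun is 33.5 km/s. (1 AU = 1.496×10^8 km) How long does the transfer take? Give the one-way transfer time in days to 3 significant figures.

From the circular-orbit relation v² = μ/r at r = 1.18×10^8 km: μ = v²r = (33.5)² × 1.18×10^8 = 1.32426×10^11 km³/s².
In km: r₁ = 3.73 × 1.496×10^8 = 5.58008×10^8 km; r₂ = 0.788 × 1.496×10^8 = 1.178848×10^8 km.
Semi-major axis of the transfer orbit: a_t = (5.58008×10^8 + 1.178848×10^8)/2 = 3.379464×10^8 km.
Transfer time t = π√(a_t³/μ) = π√((3.379464×10^8)³ / 1.32426×10^11) = 5.363×10^7 s.
Converting: 5.363×10^7 s ÷ 86400 s/day = 621 days.

t = 621 days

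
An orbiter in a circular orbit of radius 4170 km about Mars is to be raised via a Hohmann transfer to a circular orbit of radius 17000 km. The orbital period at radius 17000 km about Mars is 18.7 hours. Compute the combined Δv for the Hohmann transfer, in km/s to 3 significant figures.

From Kepler's third law T² = 4π²r³/μ at r = 17000 km, T = 18.7 hours = 18.7 × 3600 s = 67320 s: μ = 4π²r³/T² = 42797.5 km³/s².
Transfer-ellipse semi-major axis a_t = (r₁ + r₂)/2 = (4170 + 17000)/2 = 10585 km.
At r₁ the circular-orbit speed is v₁ = √(μ/r₁) = 3.2036 km/s.
Transfer-orbit speed at r₁ (vis-viva): v_p = √[μ(2/r₁ − 1/a_t)] = 4.0599 km/s.
First burn Δv₁ = |v_p − v₁| = 0.8563 km/s.
At r₂, v₂ = √(μ/r₂) = 1.5867 km/s.
Transfer-orbit speed at r₂: v_a = √[μ(2/r₂ − 1/a_t)] = 0.99588 km/s.
Second burn Δv₂ = |v₂ − v_a| = 0.5908 km/s.
Total Δv = Δv₁ + Δv₂ = 1.447 km/s.

Δv = 1.45 km/s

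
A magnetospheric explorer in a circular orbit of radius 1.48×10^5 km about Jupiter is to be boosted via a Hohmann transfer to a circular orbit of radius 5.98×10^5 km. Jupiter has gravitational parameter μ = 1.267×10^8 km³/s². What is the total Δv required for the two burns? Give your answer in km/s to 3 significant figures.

Δv = 13.2 km/s

Semi-major axis of the transfer orbit: a_t = (1.480×10^5 + 5.980×10^5)/2 = 3.730×10^5 km.
At r₁ the circular-orbit speed is v₁ = √(μ/r₁) = 29.25886 km/s.
On the transfer ellipse at r₁, vis-viva equation gives v_p = √[μ(2/r₁ − 1/a_t)] = 37.04705 km/s.
First burn Δv₁ = |v_p − v₁| = 7.7882 km/s.
At r₂, v₂ = √(μ/r₂) = 14.55585 km/s.
Transfer-orbit speed at r₂: v_a = √[μ(2/r₂ − 1/a_t)] = 9.168835 km/s.
Second burn Δv₂ = |v₂ − v_a| = 5.3870 km/s.
Total Δv = Δv₁ + Δv₂ = 13.18 km/s.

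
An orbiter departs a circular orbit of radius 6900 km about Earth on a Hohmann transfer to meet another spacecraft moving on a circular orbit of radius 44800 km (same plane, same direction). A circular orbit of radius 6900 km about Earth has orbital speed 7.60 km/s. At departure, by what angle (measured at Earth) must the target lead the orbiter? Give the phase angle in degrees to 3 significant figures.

φ = 101°

From the circular-orbit relation v² = μ/r at r = 6900 km: μ = v²r = (7.60)² × 6900 = 3.98544×10^5 km³/s².
Semi-major axis of the transfer orbit: a_t = (6900 + 44800)/2 = 25850 km.
Transfer time t = π√(a_t³/μ) = 20682.5 s.
The target's mean motion on its circular orbit is ω₂ = √(μ/r₂³) = 6.65765×10^-5 rad/s.
Angle swept by the target during transfer: ω₂·t = 1.37697 rad = 78.89°.
Arrival is 180° from departure on the ellipse, so φ = 180° − 78.89° = 101°.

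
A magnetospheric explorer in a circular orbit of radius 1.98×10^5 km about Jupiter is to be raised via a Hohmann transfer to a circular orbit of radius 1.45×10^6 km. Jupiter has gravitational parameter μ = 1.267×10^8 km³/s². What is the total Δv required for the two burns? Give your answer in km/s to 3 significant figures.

Transfer-ellipse semi-major axis a_t = (r₁ + r₂)/2 = (1.980×10^5 + 1.450×10^6)/2 = 8.240×10^5 km.
Circular speed at r₁: v₁ = √(μ/r₁) = √(1.267×10^8/1.980×10^5) = 25.29622 km/s.
Transfer-orbit speed at r₁ (v² = μ(2/r − 1/a)): v_p = √[μ(2/r₁ − 1/a_t)] = 33.55646 km/s.
First burn Δv₁ = |v_p − v₁| = 8.2602 km/s.
Circular speed at r₂: v₂ = √(μ/r₂) = 9.3477 km/s.
Transfer-orbit speed at r₂: v_a = √[μ(2/r₂ − 1/a_t)] = 4.5822 km/s.
Second burn Δv₂ = |v₂ − v_a| = 4.7655 km/s.
Total Δv = Δv₁ + Δv₂ = 13.03 km/s.

Δv = 13.0 km/s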